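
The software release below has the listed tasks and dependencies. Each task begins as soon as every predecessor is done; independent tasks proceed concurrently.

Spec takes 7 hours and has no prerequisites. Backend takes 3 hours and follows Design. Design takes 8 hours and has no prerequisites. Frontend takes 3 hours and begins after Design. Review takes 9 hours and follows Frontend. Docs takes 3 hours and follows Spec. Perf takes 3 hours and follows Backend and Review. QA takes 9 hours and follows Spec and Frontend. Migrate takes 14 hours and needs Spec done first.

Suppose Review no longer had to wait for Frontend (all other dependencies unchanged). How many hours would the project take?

With the dependency in place, Design→Frontend→Review→Perf = 8+3+9+3 = 23 sets the finish at 23 hours.
Without Frontend→Review, Review's earliest start moves from 11 to 0.
New critical path: Spec→Migrate = 7+14 = 21 ⇒ 21 hours.

21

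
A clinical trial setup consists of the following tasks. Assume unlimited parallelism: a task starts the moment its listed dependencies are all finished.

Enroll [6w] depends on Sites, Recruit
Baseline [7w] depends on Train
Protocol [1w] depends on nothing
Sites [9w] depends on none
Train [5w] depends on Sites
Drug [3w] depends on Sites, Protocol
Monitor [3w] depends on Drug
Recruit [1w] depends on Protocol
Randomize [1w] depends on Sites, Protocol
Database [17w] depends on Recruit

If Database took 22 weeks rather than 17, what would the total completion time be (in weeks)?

The binding path is Sites→Train→Baseline = 9+5+7 = 21; finish at 21 weeks.
Database has 2 weeks of float (longest path through it is 19).
Now Protocol→Recruit→Database = 1+1+22 = 24 is longest, so the finish becomes 24 weeks.

24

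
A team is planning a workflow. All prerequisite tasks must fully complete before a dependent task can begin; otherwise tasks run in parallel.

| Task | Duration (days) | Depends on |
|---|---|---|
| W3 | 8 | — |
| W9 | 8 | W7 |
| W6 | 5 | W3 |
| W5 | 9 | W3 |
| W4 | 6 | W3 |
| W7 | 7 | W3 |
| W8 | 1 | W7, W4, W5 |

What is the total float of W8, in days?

5

Critical path: W3→W7→W9 = 8+7+8 = 23, so the finish is 23 days.
W8 finishes as early as 18 and must finish by 23.
Slack of W8 = 22 − 17 = 5 days.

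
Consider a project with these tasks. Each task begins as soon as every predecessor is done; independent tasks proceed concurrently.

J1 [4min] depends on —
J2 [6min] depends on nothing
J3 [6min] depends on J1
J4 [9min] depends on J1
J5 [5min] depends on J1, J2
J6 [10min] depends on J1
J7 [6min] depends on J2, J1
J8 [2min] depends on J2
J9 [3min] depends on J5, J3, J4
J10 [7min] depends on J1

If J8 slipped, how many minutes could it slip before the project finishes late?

8

Critical path: J1→J4→J9 = 4+9+3 = 16, so the finish is 16 minutes.
The longest chain containing J8 totals 8 minutes.
Slack of J8 = 14 − 6 = 8 minutes.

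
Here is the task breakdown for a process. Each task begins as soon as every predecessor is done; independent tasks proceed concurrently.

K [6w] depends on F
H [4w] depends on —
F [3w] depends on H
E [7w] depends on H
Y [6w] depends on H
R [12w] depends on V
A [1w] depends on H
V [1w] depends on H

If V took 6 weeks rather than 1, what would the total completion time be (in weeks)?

22

Actual critical path: H→V→R = 4+1+12 = 17 ⇒ 17 weeks.
V lies on that path, so at 6 weeks the path becomes 22 weeks.
The critical path is still H→V→R; finish is now 22 weeks.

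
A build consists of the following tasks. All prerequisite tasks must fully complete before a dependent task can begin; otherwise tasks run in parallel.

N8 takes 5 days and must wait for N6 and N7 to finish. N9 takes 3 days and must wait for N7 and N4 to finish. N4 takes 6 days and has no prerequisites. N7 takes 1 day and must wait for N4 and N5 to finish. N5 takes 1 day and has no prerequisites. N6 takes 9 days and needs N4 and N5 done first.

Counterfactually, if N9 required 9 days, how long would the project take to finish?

20

As given, the longest chain is N4→N6→N8 = 6+9+5 = 20, so the finish is 20 days.
The longest path through N9 is only 10 days, so N9 has float 10.
The critical path is still N4→N6→N8; finish is now 20 days.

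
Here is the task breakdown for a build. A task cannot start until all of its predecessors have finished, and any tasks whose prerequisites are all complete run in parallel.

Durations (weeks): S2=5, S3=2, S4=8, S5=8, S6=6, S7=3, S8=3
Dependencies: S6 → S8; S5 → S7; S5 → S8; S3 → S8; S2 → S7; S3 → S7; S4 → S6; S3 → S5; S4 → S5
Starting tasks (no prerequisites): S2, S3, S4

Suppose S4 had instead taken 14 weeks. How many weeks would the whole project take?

Critical path before the change: S4→S5→S7 = 8+8+3 = 19 giving 19 weeks.
S4 is on the critical path; changing it to 14 makes that path 25 weeks.
The critical path is still S4→S5→S7; finish is now 25 weeks.

25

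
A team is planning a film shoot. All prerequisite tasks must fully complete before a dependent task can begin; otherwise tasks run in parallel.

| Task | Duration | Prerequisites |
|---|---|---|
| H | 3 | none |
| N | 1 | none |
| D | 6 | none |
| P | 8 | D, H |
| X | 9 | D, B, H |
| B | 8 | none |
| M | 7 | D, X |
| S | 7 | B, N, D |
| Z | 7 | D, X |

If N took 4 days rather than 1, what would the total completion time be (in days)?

24

Critical path before the change: B→X→Z = 8+9+7 = 24 giving 24 days.
N has 16 days of float (longest path through it is 8).
The critical path is still B→X→Z; finish is now 24 days.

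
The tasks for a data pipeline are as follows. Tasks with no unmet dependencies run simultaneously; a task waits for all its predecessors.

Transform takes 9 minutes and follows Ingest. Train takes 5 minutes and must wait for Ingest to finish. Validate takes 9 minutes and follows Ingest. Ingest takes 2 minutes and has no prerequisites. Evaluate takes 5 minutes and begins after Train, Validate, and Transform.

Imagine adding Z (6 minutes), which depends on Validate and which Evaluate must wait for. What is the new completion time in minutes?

22

Originally the project takes 16 minutes.
With Z inserted, Evaluate now waits for max(Train, Validate, Transform, Z).
New critical path: Ingest→Validate→Z→Evaluate = 2+9+6+5 = 22 ⇒ 22 minutes.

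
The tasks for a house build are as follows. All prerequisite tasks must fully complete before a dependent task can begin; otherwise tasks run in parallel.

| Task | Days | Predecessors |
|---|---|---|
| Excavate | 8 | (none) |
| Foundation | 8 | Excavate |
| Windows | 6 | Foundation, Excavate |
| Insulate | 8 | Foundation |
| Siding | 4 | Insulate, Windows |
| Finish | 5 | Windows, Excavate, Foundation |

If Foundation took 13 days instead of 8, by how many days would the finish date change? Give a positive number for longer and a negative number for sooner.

The binding path is Excavate→Foundation→Insulate→Siding = 8+8+8+4 = 28; finish at 28 days.
Foundation is on the critical path; changing it to 13 makes that path 33 days.
The critical path is still Excavate→Foundation→Insulate→Siding; finish is now 33 days.
Change in finish: 33 − 28 = +5 days.

5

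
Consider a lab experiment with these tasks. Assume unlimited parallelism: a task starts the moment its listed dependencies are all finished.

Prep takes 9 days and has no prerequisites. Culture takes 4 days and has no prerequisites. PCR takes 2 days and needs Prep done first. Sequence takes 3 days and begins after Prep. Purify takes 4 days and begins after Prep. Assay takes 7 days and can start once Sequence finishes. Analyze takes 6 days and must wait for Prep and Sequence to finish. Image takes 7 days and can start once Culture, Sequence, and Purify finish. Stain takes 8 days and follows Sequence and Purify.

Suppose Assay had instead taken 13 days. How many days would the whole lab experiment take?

Critical path before the change: Prep→Purify→Stain = 9+4+8 = 21 giving 21 days.
The longest path through Assay is only 19 days, so Assay has float 2.
New critical path: Prep→Sequence→Assay = 9+3+13 = 25 ⇒ 25 days.

25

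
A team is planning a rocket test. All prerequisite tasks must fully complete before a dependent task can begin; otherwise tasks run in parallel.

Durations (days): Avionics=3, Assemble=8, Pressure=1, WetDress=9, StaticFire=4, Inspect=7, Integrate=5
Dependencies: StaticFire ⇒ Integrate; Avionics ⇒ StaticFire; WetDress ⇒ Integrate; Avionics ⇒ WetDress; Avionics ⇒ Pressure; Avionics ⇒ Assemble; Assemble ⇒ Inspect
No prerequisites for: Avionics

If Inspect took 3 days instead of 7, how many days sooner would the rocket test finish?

1

Critical path before the change: Avionics→Assemble→Inspect = 3+8+7 = 18 giving 18 days.
Inspect is on the critical path; changing it to 3 makes that path 14 days.
Now Avionics→WetDress→Integrate = 3+9+5 = 17 is longest, so the finish becomes 17 days.
Change in finish: 17 − 18 = -1 days.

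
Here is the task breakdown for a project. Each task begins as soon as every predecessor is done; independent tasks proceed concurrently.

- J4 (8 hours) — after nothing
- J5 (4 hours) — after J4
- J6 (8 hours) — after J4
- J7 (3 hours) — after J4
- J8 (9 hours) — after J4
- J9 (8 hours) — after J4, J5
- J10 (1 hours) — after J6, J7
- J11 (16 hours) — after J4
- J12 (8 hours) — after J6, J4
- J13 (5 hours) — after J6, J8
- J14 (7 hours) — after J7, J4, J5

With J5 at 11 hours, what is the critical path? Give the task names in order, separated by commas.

Baseline: J4→J6→J12 = 8+8+8 = 24 → 24 hours.
J5 is off the critical path — its longest chain is 20 hours, giving 4 of slack.
The binding chain switches to J4→J5→J9 = 8+11+8 = 27; finish 27 hours.

J4, J5, J9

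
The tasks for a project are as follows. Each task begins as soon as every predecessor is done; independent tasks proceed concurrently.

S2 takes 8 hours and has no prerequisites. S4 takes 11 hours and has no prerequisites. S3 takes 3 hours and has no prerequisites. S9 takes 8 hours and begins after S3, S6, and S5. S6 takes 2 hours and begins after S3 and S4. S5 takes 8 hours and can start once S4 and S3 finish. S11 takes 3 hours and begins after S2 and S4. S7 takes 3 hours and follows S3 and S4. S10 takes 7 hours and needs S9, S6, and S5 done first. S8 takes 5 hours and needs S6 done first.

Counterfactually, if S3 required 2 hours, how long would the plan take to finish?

34

Critical path before the change: S4→S5→S9→S10 = 11+8+8+7 = 34 giving 34 hours.
S3 is off the critical path — its longest chain is 26 hours, giving 8 of slack.
The critical path is still S4→S5→S9→S10; finish is now 34 hours.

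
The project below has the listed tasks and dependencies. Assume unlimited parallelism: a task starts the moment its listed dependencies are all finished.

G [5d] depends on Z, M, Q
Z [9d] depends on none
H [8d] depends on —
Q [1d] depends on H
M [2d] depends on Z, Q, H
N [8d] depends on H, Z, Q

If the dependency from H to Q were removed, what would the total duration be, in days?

17

With the dependency in place, Z→N = 9+8 = 17 sets the finish at 17 days.
Without H→Q, Q's earliest start moves from 8 to 0.
The longest chain is now Z→N = 9+8 = 17, so the project takes 17 days.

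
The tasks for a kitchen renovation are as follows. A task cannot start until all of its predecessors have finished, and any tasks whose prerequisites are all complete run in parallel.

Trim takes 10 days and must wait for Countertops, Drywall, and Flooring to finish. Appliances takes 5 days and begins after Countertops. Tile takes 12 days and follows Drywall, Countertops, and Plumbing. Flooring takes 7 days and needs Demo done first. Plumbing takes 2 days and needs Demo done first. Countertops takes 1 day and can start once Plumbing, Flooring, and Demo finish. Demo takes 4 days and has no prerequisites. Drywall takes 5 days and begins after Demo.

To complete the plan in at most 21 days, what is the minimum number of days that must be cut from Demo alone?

Current finish: 24 days; target: 21.
Demo is on every critical path, so each day cut from Demo cuts the finish by one (this holds down to a finish of 21).
Need 24 − 21 = 3 days off Demo → Demo becomes 1 day, finish becomes 21.

3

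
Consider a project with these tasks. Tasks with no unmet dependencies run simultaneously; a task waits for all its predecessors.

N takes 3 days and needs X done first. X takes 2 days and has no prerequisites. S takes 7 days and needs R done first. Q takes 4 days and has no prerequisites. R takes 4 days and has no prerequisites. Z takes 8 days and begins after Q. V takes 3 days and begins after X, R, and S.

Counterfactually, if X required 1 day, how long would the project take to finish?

14

Baseline: R→S→V = 4+7+3 = 14 → 14 days.
X is off the critical path — its longest chain is 5 days, giving 9 of slack.
The critical path is still R→S→V; finish is now 14 days.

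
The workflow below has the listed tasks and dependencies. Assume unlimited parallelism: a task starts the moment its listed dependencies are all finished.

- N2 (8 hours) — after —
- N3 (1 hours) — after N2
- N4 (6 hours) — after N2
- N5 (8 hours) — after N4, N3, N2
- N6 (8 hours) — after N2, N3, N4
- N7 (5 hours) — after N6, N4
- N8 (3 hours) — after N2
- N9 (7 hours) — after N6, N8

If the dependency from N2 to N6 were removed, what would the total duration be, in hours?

29

Original critical path: N2→N4→N6→N9 = 8+6+8+7 = 29 ⇒ 29 hours.
Dropping N2→N6 doesn't change N6's earliest start (14); another predecessor still binds.
The longest chain is now N2→N4→N6→N9 = 8+6+8+7 = 29, so the schedule takes 29 hours.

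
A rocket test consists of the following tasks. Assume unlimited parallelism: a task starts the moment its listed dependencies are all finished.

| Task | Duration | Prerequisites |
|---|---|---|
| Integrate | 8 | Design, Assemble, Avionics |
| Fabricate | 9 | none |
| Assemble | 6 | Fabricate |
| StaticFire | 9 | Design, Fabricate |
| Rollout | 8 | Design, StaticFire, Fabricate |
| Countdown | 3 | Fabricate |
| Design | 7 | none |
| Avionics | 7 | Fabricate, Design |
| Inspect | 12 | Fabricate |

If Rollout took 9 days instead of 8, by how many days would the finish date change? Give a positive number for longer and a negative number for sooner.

1

As given, the longest chain is Fabricate→StaticFire→Rollout = 9+9+8 = 26, so the finish is 26 days.
Rollout lies on that path, so at 9 days the path becomes 27 days.
No other chain overtakes it, so the finish is 27 days.
Change in finish: 27 − 26 = +1 days.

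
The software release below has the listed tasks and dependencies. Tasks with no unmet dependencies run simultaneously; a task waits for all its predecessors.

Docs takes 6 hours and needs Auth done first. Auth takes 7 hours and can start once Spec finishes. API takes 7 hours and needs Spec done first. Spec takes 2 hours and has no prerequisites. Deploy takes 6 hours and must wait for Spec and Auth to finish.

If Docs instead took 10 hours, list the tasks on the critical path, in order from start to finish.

Spec, Auth, Docs

As given, the longest chain is Spec→Auth→Docs = 2+7+6 = 15, so the finish is 15 hours.
Docs lies on that path, so at 10 hours the path becomes 19 hours.
That remains the longest chain; total 19 hours.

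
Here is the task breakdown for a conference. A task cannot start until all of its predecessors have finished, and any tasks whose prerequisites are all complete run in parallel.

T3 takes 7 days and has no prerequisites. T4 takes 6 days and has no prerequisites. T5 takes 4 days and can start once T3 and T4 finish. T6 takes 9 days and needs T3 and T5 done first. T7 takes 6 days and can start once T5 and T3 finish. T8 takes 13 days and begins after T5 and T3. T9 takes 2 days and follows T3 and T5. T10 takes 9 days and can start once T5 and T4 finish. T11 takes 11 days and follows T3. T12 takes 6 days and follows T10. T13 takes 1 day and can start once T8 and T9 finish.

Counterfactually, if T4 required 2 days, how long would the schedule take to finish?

26

As given, the longest chain is T3→T5→T10→T12 = 7+4+9+6 = 26, so the finish is 26 days.
T4 has 1 day of float (longest path through it is 25).
The critical path is still T3→T5→T10→T12; finish is now 26 days.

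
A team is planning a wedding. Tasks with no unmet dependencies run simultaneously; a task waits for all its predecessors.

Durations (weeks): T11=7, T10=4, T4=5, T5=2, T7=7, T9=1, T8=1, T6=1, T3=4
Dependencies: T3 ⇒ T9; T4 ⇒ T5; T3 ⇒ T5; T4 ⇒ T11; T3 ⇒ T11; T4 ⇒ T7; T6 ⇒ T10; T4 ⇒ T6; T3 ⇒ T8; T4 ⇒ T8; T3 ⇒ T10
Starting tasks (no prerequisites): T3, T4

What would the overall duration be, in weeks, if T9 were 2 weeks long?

12

The binding path is T4→T7 = 5+7 = 12; finish at 12 weeks.
T9 has 7 weeks of float (longest path through it is 5).
That remains the longest chain; total 12 weeks.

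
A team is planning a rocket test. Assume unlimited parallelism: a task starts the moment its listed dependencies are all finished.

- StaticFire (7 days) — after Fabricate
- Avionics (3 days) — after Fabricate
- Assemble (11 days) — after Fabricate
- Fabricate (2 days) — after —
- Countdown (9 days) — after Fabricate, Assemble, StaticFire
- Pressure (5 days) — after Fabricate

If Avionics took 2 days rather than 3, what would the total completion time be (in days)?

22

Baseline: Fabricate→Assemble→Countdown = 2+11+9 = 22 → 22 days.
Avionics is off the critical path — its longest chain is 5 days, giving 17 of slack.
That remains the longest chain; total 22 days.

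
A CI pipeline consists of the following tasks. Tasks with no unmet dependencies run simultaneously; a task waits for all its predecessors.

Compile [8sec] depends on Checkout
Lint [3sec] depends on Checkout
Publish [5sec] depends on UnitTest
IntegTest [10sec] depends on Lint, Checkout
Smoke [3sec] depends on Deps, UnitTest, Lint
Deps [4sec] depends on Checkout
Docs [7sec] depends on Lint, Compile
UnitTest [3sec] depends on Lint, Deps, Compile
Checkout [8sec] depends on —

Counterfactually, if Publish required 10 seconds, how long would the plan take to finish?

Actual critical path: Checkout→Compile→UnitTest→Publish = 8+8+3+5 = 24 ⇒ 24 seconds.
Publish lies on that path, so at 10 seconds the path becomes 29 seconds.
The critical path is still Checkout→Compile→UnitTest→Publish; finish is now 29 seconds.

29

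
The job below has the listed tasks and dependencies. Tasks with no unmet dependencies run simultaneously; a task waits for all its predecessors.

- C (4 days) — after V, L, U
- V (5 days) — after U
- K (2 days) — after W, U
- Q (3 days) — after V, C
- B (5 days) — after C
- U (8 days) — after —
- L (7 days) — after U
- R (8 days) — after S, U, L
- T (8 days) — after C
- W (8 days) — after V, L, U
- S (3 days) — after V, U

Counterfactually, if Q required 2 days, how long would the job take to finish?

Critical path before the change: U→L→C→T = 8+7+4+8 = 27 giving 27 days.
Q is off the critical path — its longest chain is 22 days, giving 5 of slack.
That remains the longest chain; total 27 days.

27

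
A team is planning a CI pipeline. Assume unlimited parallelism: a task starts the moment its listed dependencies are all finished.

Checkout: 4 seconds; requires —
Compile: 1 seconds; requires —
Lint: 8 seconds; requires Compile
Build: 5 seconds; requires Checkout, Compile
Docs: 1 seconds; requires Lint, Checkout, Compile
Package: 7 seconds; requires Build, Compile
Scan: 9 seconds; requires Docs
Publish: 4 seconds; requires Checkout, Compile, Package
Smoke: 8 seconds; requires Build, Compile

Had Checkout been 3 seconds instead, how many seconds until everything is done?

19

Critical path before the change: Checkout→Build→Package→Publish = 4+5+7+4 = 20 giving 20 seconds.
Checkout lies on that path, so at 3 seconds the path becomes 19 seconds.
That remains the longest chain; total 19 seconds.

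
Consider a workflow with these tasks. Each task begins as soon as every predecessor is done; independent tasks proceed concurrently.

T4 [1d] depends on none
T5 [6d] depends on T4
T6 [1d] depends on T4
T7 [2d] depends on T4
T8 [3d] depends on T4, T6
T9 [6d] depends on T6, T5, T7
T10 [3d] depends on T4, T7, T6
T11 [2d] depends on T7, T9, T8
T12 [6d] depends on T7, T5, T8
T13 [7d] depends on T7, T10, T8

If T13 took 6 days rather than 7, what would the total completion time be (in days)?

Actual critical path: T4→T5→T9→T11 = 1+6+6+2 = 15 ⇒ 15 days.
The longest path through T13 is only 13 days, so T13 has float 2.
That remains the longest chain; total 15 days.

15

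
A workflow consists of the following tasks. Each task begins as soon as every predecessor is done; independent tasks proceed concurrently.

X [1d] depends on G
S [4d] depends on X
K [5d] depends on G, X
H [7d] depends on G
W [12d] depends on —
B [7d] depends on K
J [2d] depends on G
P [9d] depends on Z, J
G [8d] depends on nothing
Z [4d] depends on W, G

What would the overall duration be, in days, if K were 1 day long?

25

Baseline: W→Z→P = 12+4+9 = 25 → 25 days.
K has 4 days of float (longest path through it is 21).
No other chain overtakes it, so the finish is 25 days.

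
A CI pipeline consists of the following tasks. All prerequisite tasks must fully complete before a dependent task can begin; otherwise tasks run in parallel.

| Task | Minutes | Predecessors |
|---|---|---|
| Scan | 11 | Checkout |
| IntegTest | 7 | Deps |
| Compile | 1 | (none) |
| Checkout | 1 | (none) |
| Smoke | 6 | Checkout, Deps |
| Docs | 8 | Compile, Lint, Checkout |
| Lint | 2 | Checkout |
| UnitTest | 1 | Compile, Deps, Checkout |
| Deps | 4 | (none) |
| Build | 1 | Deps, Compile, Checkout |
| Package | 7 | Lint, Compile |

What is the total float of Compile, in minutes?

3

Critical path: Checkout→Scan = 1+11 = 12, so the finish is 12 minutes.
Compile finishes as early as 1 and must finish by 4.
Slack of Compile = 3 − 0 = 3 minutes.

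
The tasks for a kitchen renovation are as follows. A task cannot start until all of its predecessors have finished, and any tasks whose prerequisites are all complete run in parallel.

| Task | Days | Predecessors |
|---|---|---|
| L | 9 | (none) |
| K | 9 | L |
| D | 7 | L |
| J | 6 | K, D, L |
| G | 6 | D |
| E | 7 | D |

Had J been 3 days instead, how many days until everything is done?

As given, the longest chain is L→K→J = 9+9+6 = 24, so the finish is 24 days.
J lies on that path, so at 3 days the path becomes 21 days.
New critical path: L→D→E = 9+7+7 = 23 ⇒ 23 days.

23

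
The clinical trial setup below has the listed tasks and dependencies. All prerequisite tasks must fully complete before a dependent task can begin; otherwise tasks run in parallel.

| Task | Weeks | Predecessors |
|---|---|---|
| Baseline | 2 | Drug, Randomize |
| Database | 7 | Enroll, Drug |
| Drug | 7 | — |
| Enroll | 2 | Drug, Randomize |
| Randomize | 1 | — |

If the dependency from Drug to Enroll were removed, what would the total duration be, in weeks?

14

Original critical path: Drug→Enroll→Database = 7+2+7 = 16 ⇒ 16 weeks.
Without Drug→Enroll, Enroll's earliest start moves from 7 to 1.
The longest chain is now Drug→Database = 7+7 = 14, so the job takes 14 weeks.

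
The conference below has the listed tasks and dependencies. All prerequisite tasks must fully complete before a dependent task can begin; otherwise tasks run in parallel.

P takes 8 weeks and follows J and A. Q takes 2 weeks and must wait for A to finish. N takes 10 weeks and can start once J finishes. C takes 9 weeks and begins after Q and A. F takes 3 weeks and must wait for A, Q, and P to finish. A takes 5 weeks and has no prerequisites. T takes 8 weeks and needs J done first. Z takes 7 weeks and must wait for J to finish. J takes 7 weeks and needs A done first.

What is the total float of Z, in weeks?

4

Critical path: A→J→P→F = 5+7+8+3 = 23, so the finish is 23 weeks.
Z finishes as early as 19 and must finish by 23.
Float = 23 − 19 = 4.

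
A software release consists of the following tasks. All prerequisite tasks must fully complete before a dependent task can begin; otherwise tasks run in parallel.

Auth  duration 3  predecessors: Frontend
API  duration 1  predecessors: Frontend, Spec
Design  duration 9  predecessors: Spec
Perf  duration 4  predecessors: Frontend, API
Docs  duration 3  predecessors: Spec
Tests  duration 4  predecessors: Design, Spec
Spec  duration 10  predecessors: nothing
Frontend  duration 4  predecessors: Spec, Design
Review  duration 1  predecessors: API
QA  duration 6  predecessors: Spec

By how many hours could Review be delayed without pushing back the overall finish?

3

Spec→Design→Frontend→API→Perf = 10+9+4+1+4 = 28 sets the makespan at 28 hours.
Review finishes as early as 25 and must finish by 28.
So Review can slip 28 − 25 = 3 hours.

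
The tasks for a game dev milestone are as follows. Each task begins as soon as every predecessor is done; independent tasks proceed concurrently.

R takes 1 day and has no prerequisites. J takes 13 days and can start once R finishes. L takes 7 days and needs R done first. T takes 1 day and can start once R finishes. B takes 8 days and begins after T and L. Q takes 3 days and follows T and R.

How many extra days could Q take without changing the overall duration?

Critical path: R→L→B = 1+7+8 = 16, so the finish is 16 days.
Longest path through Q: 5 days (earliest finish 5, latest finish 16).
Float = 16 − 5 = 11.

11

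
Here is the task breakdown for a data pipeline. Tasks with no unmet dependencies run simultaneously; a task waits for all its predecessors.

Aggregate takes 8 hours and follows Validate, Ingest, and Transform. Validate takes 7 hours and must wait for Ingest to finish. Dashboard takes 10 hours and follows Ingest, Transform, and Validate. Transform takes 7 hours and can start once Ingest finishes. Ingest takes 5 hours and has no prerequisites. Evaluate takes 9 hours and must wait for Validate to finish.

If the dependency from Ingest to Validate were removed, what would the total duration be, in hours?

Before: longest chain Ingest→Validate→Dashboard = 5+7+10 = 22, finish 22.
Without Ingest→Validate, Validate's earliest start moves from 5 to 0.
After: Ingest→Transform→Dashboard = 5+7+10 = 22 → 22 hours.

22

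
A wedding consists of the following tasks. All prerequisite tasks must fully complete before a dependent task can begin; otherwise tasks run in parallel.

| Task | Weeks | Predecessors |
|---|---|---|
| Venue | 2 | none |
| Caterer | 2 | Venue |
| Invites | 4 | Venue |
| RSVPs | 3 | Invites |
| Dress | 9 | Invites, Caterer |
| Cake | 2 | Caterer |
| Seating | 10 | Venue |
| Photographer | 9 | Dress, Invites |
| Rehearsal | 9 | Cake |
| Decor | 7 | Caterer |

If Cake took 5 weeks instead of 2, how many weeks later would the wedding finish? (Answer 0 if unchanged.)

Actual critical path: Venue→Invites→Dress→Photographer = 2+4+9+9 = 24 ⇒ 24 weeks.
Cake is off the critical path — its longest chain is 15 weeks, giving 9 of slack.
The critical path is still Venue→Invites→Dress→Photographer; finish is now 24 weeks.
Change in finish: 24 − 24 = +0 weeks.

0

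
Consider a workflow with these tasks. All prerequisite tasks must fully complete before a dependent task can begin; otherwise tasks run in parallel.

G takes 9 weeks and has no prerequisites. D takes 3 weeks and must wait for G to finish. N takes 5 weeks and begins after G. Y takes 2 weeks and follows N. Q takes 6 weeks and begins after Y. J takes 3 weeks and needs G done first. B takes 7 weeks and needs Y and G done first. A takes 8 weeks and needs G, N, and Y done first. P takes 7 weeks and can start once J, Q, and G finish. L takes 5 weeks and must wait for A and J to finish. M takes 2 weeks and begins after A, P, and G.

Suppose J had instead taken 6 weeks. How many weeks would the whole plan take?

The binding path is G→N→Y→Q→P→M = 9+5+2+6+7+2 = 31; finish at 31 weeks.
J is off the critical path — its longest chain is 21 weeks, giving 10 of slack.
The critical path is still G→N→Y→Q→P→M; finish is now 31 weeks.

31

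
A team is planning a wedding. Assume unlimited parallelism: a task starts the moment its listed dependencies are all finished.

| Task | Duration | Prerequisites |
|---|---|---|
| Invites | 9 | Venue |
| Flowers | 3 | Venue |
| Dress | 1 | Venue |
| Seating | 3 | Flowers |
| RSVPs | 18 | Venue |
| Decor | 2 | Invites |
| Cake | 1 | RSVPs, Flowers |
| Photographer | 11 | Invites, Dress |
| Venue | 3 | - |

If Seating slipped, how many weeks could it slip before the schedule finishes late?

Venue→Invites→Photographer = 3+9+11 = 23 sets the makespan at 23 weeks.
The longest chain containing Seating totals 9 weeks.
Float = 23 − 9 = 14.

14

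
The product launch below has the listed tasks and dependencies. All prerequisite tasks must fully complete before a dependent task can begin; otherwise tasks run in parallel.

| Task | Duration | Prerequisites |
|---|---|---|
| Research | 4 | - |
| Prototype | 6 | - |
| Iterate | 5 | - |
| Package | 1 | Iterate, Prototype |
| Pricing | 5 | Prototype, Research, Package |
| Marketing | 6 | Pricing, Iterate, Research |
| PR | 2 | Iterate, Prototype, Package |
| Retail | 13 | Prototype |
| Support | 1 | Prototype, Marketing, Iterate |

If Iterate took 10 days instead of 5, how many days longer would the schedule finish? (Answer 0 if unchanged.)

4

As given, the longest chain is Prototype→Package→Pricing→Marketing→Support = 6+1+5+6+1 = 19, so the finish is 19 days.
The longest path through Iterate is only 18 days, so Iterate has float 1.
The binding chain switches to Iterate→Package→Pricing→Marketing→Support = 10+1+5+6+1 = 23; finish 23 days.
Change in finish: 23 − 19 = +4 days.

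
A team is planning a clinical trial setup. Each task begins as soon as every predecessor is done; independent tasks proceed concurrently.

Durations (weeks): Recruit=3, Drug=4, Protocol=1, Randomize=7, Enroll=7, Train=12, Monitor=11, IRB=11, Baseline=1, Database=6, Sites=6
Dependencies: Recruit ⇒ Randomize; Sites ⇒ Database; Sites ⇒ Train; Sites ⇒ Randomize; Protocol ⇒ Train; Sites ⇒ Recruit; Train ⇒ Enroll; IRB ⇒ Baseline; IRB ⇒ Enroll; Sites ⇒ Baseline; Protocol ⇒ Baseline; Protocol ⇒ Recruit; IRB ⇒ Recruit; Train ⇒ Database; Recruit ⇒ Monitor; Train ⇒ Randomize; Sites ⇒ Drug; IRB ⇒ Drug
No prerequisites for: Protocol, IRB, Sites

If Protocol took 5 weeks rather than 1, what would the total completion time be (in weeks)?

Baseline: IRB→Recruit→Monitor = 11+3+11 = 25 → 25 weeks.
Protocol has 5 weeks of float (longest path through it is 20).
That remains the longest chain; total 25 weeks.

25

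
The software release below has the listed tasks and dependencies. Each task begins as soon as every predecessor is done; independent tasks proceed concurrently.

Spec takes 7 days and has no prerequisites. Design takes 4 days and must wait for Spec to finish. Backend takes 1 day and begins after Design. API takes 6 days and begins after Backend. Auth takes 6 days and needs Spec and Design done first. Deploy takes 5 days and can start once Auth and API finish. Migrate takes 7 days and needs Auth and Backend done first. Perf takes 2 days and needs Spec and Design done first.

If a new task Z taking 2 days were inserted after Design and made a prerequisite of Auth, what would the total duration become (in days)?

Originally the job takes 24 days.
With Z inserted, Auth now waits for max(Spec, Design, Z).
New critical path: Spec→Design→Z→Auth→Migrate = 7+4+2+6+7 = 26 ⇒ 26 days.

26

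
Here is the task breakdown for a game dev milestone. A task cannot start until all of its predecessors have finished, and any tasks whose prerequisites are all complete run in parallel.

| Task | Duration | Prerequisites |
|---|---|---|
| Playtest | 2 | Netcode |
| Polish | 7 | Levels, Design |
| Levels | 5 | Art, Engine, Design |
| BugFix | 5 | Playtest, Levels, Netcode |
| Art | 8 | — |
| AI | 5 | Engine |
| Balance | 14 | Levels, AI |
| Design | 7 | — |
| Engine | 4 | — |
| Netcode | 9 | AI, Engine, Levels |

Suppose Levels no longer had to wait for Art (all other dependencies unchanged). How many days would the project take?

28

Original critical path: Art→Levels→Netcode→Playtest→BugFix = 8+5+9+2+5 = 29 ⇒ 29 days.
Without Art→Levels, Levels's earliest start moves from 8 to 7.
The longest chain is now Design→Levels→Netcode→Playtest→BugFix = 7+5+9+2+5 = 28, so the project takes 28 days.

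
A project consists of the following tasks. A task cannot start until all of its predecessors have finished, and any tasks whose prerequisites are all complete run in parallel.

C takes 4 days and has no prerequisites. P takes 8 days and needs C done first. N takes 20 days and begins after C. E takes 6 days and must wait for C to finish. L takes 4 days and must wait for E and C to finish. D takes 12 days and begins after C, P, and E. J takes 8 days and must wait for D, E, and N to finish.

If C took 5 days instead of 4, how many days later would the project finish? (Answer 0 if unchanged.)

As given, the longest chain is C→P→D→J = 4+8+12+8 = 32, so the finish is 32 days.
C is on the critical path; changing it to 5 makes that path 33 days.
The critical path is still C→P→D→J; finish is now 33 days.
Change in finish: 33 − 32 = +1 days.

1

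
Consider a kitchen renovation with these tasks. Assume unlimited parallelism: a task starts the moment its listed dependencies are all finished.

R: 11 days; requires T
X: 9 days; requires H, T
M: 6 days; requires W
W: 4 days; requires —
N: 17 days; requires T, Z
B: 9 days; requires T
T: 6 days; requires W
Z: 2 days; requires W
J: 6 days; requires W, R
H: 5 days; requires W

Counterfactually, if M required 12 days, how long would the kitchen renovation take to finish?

Baseline: W→T→N = 4+6+17 = 27 → 27 days.
M has 17 days of float (longest path through it is 10).
No other chain overtakes it, so the finish is 27 days.

27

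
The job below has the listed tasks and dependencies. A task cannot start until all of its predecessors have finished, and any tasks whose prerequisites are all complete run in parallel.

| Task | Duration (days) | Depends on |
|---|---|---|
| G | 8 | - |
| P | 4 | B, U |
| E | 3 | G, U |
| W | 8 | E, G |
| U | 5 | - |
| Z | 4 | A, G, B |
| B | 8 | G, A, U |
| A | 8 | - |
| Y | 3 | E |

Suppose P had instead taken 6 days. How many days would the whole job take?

22

Actual critical path: G→B→P = 8+8+4 = 20 ⇒ 20 days.
P is on the critical path; changing it to 6 makes that path 22 days.
New critical path: A→B→P = 8+8+6 = 22 ⇒ 22 days.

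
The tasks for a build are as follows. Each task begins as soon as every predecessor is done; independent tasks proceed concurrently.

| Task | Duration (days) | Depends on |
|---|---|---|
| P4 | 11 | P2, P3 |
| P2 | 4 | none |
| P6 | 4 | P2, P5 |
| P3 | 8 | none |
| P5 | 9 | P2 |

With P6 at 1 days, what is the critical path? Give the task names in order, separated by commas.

The binding path is P3→P4 = 8+11 = 19; finish at 19 days.
P6 is off the critical path — its longest chain is 17 days, giving 2 of slack.
The critical path is still P3→P4; finish is now 19 days.

P3, P4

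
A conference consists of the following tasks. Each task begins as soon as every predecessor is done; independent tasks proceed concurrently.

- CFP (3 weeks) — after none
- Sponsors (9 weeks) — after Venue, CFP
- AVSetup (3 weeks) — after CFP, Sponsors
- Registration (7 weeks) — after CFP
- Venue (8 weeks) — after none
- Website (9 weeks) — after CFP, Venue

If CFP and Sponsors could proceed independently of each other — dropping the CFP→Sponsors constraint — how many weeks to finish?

20

Before: longest chain Venue→Sponsors→AVSetup = 8+9+3 = 20, finish 20.
Dropping CFP→Sponsors doesn't change Sponsors's earliest start (8); another predecessor still binds.
After: Venue→Sponsors→AVSetup = 8+9+3 = 20 → 20 weeks.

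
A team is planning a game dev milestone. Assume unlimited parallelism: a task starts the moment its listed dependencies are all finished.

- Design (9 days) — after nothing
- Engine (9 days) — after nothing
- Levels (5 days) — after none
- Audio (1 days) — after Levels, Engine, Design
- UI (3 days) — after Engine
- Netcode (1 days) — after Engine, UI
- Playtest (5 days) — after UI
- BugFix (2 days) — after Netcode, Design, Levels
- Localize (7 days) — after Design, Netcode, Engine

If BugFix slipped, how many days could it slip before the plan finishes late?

The longest chain is Engine→UI→Netcode→Localize = 9+3+1+7 = 20; overall finish 20 days.
Longest path through BugFix: 15 days (earliest finish 15, latest finish 20).
So BugFix can slip 20 − 15 = 5 days.

5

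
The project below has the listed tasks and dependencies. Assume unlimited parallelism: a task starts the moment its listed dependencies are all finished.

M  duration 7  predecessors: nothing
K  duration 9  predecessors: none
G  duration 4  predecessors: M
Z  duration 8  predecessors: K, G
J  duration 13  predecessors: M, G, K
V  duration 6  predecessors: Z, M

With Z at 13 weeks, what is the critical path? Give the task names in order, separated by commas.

As given, the longest chain is M→G→Z→V = 7+4+8+6 = 25, so the finish is 25 weeks.
Since Z is critical, the +5 change carries straight to that chain (now 30 weeks).
No other chain overtakes it, so the finish is 30 weeks.

M, G, Z, V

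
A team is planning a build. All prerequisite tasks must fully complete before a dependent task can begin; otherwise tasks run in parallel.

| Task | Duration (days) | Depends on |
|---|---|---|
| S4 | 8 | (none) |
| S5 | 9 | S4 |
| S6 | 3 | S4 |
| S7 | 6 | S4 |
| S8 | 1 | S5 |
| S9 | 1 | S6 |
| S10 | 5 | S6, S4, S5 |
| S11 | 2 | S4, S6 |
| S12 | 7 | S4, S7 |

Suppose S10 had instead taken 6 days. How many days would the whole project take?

The binding path is S4→S5→S10 = 8+9+5 = 22; finish at 22 days.
S10 is on the critical path; changing it to 6 makes that path 23 days.
The critical path is still S4→S5→S10; finish is now 23 days.

23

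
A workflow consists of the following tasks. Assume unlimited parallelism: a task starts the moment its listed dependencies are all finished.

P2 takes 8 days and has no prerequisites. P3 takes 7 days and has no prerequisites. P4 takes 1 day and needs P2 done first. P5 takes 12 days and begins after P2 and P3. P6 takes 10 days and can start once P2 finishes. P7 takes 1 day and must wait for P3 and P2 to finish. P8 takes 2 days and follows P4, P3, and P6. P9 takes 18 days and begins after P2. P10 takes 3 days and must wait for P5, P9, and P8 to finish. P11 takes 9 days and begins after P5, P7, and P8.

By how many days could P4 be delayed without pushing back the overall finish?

9

The longest chain is P2→P5→P11 = 8+12+9 = 29; overall finish 29 days.
Longest path through P4: 20 days (earliest finish 9, latest finish 18).
So P4 can slip 18 − 9 = 9 days.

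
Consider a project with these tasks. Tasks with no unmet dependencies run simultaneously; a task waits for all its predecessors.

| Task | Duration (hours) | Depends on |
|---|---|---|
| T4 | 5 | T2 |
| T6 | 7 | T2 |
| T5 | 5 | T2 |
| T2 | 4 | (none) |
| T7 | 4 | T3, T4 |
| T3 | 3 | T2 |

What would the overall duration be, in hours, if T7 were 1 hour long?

11

As given, the longest chain is T2→T4→T7 = 4+5+4 = 13, so the finish is 13 hours.
T7 is on the critical path; changing it to 1 makes that path 10 hours.
The binding chain switches to T2→T6 = 4+7 = 11; finish 11 hours.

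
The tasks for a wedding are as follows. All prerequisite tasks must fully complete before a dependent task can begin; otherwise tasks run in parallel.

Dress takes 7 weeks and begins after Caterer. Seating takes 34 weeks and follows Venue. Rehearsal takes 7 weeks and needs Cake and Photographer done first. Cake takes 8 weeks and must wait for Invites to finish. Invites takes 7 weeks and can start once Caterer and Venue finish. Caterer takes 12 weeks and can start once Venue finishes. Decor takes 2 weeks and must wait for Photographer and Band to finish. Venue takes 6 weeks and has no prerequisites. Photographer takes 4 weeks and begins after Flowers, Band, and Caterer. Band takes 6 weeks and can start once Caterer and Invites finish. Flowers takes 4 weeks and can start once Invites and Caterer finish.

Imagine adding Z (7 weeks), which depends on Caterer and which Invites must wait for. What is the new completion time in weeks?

49

Originally the job takes 42 weeks.
With Z inserted, Invites now waits for max(Caterer, Venue, Z).
New critical path: Venue→Caterer→Z→Invites→Band→Photographer→Rehearsal = 6+12+7+7+6+4+7 = 49 ⇒ 49 weeks.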